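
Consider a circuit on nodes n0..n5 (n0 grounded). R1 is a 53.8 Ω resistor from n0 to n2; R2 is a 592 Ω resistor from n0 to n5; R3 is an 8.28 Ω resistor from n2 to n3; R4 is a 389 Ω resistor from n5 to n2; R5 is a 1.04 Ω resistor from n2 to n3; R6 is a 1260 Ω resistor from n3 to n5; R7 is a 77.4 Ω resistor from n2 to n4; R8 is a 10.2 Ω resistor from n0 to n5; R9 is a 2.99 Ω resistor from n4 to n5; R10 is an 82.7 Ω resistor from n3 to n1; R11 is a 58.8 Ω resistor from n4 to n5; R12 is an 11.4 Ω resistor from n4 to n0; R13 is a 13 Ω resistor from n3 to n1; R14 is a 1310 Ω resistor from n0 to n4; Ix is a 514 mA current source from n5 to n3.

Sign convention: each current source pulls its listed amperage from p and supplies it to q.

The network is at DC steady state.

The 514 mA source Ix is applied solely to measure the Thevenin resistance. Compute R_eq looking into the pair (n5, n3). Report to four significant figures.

Apply KCL at each of the 5 non-ground nodes and solve the resulting linear system.
Node n1: branches {R10, R13} → V_1 = 14.66
Node n2: branches {R1, R3, R4, R5, R7} → V_2 = 14.20
Node n3: branches {R3, R5, R6, R10, R13, Ix} → V_3 = 14.66
Node n4: branches {R7, R9, R11, R12, R14} → V_4 = -0.9762
Node n5: branches {R2, R4, R6, R8, R9, R11, Ix} → V_5 = -1.780

R_eq = 31.98 Ω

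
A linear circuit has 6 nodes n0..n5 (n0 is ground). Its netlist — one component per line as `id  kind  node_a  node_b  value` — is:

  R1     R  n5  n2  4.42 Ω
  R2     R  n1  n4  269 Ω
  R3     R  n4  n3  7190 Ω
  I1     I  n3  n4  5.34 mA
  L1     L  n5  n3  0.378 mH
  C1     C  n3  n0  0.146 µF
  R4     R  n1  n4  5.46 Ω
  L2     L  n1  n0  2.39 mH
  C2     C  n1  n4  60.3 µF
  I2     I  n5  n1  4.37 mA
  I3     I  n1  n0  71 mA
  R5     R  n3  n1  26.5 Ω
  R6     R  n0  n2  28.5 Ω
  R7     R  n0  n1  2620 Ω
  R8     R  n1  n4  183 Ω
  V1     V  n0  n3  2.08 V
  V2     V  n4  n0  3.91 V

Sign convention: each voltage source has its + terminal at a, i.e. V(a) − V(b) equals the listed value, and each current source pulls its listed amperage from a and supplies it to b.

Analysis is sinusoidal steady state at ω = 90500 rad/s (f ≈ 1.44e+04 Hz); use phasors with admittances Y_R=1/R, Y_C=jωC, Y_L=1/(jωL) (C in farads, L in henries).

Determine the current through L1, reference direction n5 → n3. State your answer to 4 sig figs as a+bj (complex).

MNA unknowns: 5 node voltages V₁..V_5 plus 2 source currents (V1, V2)
R1: Y=0.2262+0.000j on G[5,2]
R2: Y=0.003717+0.000j on G[1,4]
R3: Y=0.0001391+0.000j on G[4,3]
I1: z[3]−=0.00534, z[4]+=0.00534
L1: Y=0.000-0.02923j on G[5,3]
C1: Y=0.000+0.01321j on G[3,0]
R4: Y=0.1832+0.000j on G[1,4]
L2: Y=0.000-0.004623j on G[1,0]
C2: Y=0.000+5.457j on G[1,4]
I2: z[5]−=0.00437, z[1]+=0.00437
I3: z[1]−=0.071, z[0]+=0.071
R5: Y=0.03774+0.000j on G[3,1]
R6: Y=0.03509+0.000j on G[0,2]
R7: Y=0.0003817+0.000j on G[0,1]
R8: Y=0.005464+0.000j on G[1,4]
V1: row V0−V3=2.08, i_V1 at 0,3
V2: row V4−V0=3.91, i_V2 at 4,0
solve → V1=3.911+0.05399j, V2=-0.9305+0.8375j, V3=-2.080+0.000j, V4=3.910+0.000j, V5=-1.075+0.9674j
aux → i_V1=-0.2498-0.0001355j, i_V2=-0.2899+0.01602j

0.02828-0.02939j A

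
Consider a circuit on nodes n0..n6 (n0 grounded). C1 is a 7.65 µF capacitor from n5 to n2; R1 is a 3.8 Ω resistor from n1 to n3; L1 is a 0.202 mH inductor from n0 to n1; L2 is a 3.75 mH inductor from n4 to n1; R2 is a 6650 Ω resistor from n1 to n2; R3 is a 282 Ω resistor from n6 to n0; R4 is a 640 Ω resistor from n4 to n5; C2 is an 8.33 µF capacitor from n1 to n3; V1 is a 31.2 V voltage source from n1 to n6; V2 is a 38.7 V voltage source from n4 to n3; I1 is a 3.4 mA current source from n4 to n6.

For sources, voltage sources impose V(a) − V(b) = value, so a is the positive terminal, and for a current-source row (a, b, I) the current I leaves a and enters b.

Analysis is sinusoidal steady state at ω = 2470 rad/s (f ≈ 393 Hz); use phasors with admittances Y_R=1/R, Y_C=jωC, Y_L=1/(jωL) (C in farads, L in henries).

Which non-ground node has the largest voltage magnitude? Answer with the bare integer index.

4

Element admittances at ω=2470 rad/s:
  Y(C1) = 0.000+0.01890j S between n5,n2
  Y(R1) = 0.2632+0.000j S between n1,n3
  Y(L1) = 0.000-2.004j S between n0,n1
  Y(L2) = 0.000-0.1080j S between n4,n1
  Y(R2) = 0.0001504+0.000j S between n1,n2
  Y(R3) = 0.003546+0.000j S between n6,n0
  Y(R4) = 0.001563+0.000j S between n4,n5
  Y(C2) = 0.000+0.02058j S between n1,n3
  V1: constraint V(n1)−V(n6) = 31.2
  V2: constraint V(n4)−V(n3) = 38.7
  I1: injects 0.0034 A into n6 (from n4)
Assemble and solve the 8×8 MNA system:
  V(n1)=9.767e-05+0.05520j  V(n2)=30.85+13.31j  V(n3)=-4.774+14.34j  V(n4)=33.93+14.34j  V(n5)=30.96+13.06j  V(n6)=-31.20+0.05520j
  i(V1)=-0.1140+0.0001958j  i(V2)=-1.550+3.661j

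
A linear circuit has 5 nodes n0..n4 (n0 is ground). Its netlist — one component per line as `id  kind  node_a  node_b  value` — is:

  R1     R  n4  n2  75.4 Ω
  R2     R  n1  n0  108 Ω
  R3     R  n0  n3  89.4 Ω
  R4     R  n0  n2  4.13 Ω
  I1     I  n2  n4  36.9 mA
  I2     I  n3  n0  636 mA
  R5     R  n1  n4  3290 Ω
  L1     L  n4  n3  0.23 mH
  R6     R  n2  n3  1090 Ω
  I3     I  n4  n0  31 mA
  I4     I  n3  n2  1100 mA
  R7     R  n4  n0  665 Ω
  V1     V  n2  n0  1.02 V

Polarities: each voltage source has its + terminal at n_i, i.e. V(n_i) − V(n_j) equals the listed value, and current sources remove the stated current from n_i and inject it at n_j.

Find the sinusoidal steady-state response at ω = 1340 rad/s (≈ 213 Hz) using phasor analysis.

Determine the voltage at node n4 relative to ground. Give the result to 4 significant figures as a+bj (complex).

-63.16+0.1333j V

Apply KCL at each of the 4 non-ground nodes and solve the resulting linear system.
Node n1: branches {R2, R5} → V_1 = -2.007+0.004236j
Node n2: branches {R1, R4, I1, R6, I4, V1} → V_2 = 1.020+0.000j
Node n3: branches {R3, I2, L1, R6, I4} → V_3 = -63.16-0.1659j
Node n4: branches {R1, I1, R5, L1, I3, R7} → V_4 = -63.16+0.1333j
Source currents: i(V1)=-0.09393+0.001616j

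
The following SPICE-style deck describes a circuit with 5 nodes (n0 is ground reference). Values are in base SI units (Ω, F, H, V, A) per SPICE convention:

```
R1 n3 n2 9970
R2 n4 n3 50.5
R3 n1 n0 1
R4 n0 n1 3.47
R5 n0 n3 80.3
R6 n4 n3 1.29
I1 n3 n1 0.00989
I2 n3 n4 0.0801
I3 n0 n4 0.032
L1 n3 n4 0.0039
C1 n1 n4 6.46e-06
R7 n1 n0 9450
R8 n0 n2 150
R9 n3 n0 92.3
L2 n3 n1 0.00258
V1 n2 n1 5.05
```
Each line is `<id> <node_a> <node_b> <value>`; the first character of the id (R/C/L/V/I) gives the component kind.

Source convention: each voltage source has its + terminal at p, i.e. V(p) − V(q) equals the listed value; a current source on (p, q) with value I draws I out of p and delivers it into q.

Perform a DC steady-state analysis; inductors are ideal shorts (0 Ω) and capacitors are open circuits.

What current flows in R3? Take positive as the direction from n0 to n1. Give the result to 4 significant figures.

Element admittances at DC:
  Y(R1) = 0.0001003 S between n3,n2
  Y(R2) = 0.01980 S between n4,n3
  Y(R3) = 1.000 S between n1,n0
  Y(R4) = 0.2882 S between n0,n1
  Y(R5) = 0.01245 S between n0,n3
  Y(R6) = 0.7752 S between n4,n3
  I1: injects 0.00989 A into n1 (from n3)
  I2: injects 0.0801 A into n4 (from n3)
  I3: injects 0.032 A into n4 (from n0)
  L1: short n3↔n4 (DC inductor)
  Y(C1) = 0.000 S between n1,n4
  Y(R7) = 0.0001058 S between n1,n0
  Y(R8) = 0.006667 S between n0,n2
  Y(R9) = 0.01083 S between n3,n0
  L2: short n3↔n1 (DC inductor)
  V1: constraint V(n2)−V(n1) = 5.05
Assemble and solve the 7×7 MNA system:
  V(n1)=-0.001264  V(n2)=5.049  V(n3)=-0.001264  V(n4)=-0.001264
  i(L1)=-0.1121  i(L2)=0.02265  i(V1)=-0.03416

0.001264 A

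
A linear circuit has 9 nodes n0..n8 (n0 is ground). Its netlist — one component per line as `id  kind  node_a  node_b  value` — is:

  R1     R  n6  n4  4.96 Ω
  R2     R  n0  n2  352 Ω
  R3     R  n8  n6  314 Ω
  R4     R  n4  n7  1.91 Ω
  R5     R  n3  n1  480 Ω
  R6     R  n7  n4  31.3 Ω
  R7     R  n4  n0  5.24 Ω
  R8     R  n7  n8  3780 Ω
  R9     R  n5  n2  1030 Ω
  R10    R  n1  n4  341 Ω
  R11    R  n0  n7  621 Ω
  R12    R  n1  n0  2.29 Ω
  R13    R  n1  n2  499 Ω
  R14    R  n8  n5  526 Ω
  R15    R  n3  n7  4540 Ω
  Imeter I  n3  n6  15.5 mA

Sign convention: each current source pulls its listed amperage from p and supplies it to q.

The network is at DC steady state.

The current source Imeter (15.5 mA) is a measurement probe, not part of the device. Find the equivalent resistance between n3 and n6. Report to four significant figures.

R_eq = 445.0 Ω

Element admittances at DC:
  Y(R1) = 0.2016 S between n6,n4
  Y(R2) = 0.002841 S between n0,n2
  Y(R3) = 0.003185 S between n8,n6
  Y(R4) = 0.5236 S between n4,n7
  Y(R5) = 0.002083 S between n3,n1
  Y(R6) = 0.03195 S between n7,n4
  Y(R7) = 0.1908 S between n4,n0
  Y(R8) = 0.0002646 S between n7,n8
  Y(R9) = 0.0009709 S between n5,n2
  Y(R10) = 0.002933 S between n1,n4
  Y(R11) = 0.001610 S between n0,n7
  Y(R12) = 0.4367 S between n1,n0
  Y(R13) = 0.002004 S between n1,n2
  Y(R14) = 0.001901 S between n8,n5
  Y(R15) = 0.0002203 S between n3,n7
  Imeter: injects 0.0155 A into n6 (from n3)
Assemble and solve the 8×8 MNA system:
  V(n1)=-0.03122  V(n2)=0.002585  V(n3)=-6.750  V(n4)=0.07082  V(n5)=0.07992  V(n6)=0.1473  V(n7)=0.06794  V(n8)=0.1194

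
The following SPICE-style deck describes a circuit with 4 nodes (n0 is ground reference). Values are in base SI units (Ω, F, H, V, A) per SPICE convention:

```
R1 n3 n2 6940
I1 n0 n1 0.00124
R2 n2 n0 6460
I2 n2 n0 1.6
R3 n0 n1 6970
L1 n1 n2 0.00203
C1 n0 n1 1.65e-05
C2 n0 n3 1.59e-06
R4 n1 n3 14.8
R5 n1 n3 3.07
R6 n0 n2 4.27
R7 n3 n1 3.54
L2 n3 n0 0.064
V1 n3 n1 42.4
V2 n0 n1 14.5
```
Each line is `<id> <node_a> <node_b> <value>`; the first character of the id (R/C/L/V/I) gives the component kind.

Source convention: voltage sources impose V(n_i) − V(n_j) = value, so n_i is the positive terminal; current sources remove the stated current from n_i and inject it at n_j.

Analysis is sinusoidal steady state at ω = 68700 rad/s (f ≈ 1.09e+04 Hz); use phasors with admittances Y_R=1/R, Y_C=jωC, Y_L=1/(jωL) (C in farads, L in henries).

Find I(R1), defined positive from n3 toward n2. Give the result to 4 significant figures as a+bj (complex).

0.005002-3.387e-05j A

MNA unknowns: 3 node voltages V₁..V_3 plus 2 source currents (V1, V2)
R1: Y=0.0001441+0.000j on G[3,2]
I1: z[0]−=0.00124, z[1]+=0.00124
R2: Y=0.0001548+0.000j on G[2,0]
I2: z[2]−=1.6, z[0]+=1.6
R3: Y=0.0001435+0.000j on G[0,1]
L1: Y=0.000-0.007170j on G[1,2]
C1: Y=0.000+1.134j on G[0,1]
C2: Y=0.000+0.1092j on G[0,3]
R4: Y=0.06757+0.000j on G[1,3]
R5: Y=0.3257+0.000j on G[1,3]
R6: Y=0.2342+0.000j on G[0,2]
R7: Y=0.2825+0.000j on G[3,1]
L2: Y=0.000-0.0002274j on G[3,0]
V1: row V3−V1=42.4, i_V1 at 3,1
V2: row V0−V1=14.5, i_V2 at 0,1
solve → V1=-14.50+0.000j, V2=-6.813+0.2350j, V3=27.90+0.000j
aux → i_V1=-28.66-3.041j, i_V2=-3.836e-06-13.34j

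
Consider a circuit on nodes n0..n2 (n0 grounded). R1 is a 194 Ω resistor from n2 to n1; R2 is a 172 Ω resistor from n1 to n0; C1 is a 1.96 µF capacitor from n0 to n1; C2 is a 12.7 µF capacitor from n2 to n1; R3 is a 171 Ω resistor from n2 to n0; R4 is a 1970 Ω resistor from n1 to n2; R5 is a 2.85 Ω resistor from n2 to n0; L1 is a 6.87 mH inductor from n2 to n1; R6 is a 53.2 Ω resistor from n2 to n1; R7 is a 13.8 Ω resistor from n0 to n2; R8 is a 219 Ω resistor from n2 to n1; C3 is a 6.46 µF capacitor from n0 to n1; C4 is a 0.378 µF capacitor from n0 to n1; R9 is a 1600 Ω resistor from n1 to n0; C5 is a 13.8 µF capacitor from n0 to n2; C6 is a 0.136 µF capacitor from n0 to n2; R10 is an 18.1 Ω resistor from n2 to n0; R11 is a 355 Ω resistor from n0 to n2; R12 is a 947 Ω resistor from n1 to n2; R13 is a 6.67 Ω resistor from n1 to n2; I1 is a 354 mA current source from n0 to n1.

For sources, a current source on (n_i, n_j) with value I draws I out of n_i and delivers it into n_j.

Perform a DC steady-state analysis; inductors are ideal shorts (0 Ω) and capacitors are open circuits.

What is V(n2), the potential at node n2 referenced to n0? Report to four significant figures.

Element admittances at DC:
  Y(R1) = 0.005155 S between n2,n1
  Y(R2) = 0.005814 S between n1,n0
  Y(C1) = 0.000 S between n0,n1
  Y(C2) = 0.000 S between n2,n1
  Y(R3) = 0.005848 S between n2,n0
  Y(R4) = 0.0005076 S between n1,n2
  Y(R5) = 0.3509 S between n2,n0
  L1: short n2↔n1 (DC inductor)
  Y(R6) = 0.01880 S between n2,n1
  Y(R7) = 0.07246 S between n0,n2
  Y(R8) = 0.004566 S between n2,n1
  Y(C3) = 0.000 S between n0,n1
  Y(C4) = 0.000 S between n0,n1
  Y(R9) = 0.0006250 S between n1,n0
  Y(C5) = 0.000 S between n0,n2
  Y(C6) = 0.000 S between n0,n2
  Y(R10) = 0.05525 S between n2,n0
  Y(R11) = 0.002817 S between n0,n2
  Y(R12) = 0.001056 S between n1,n2
  Y(R13) = 0.1499 S between n1,n2
  I1: injects 0.354 A into n1 (from n0)
Assemble and solve the 3×3 MNA system:
  V(n1)=0.7170  V(n2)=0.7170
  i(L1)=-0.3494

0.7170 V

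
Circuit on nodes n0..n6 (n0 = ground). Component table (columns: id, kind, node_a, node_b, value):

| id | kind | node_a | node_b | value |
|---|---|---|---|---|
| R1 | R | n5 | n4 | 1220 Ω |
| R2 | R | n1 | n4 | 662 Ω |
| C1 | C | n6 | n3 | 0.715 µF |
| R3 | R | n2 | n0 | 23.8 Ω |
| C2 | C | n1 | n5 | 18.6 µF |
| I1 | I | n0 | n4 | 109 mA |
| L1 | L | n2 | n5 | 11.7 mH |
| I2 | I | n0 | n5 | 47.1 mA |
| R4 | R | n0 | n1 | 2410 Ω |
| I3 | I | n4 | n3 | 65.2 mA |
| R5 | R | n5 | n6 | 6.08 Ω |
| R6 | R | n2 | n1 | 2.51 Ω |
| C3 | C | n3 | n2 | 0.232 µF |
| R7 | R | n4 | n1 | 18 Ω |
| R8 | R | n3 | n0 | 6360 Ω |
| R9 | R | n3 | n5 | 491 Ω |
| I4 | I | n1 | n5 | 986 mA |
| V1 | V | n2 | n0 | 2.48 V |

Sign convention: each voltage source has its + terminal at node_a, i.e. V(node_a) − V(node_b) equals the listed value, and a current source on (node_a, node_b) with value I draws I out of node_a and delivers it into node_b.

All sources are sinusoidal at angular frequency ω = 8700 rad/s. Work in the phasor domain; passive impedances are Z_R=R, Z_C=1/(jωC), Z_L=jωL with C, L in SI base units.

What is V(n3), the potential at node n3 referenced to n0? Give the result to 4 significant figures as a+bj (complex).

Element admittances at ω=8700 rad/s:
  Y(R1) = 0.0008197+0.000j S between n5,n4
  Y(R2) = 0.001511+0.000j S between n1,n4
  Y(C1) = 0.000+0.006221j S between n6,n3
  Y(R3) = 0.04202+0.000j S between n2,n0
  Y(C2) = 0.000+0.1618j S between n1,n5
  I1: injects 0.109 A into n4 (from n0)
  Y(L1) = 0.000-0.009824j S between n2,n5
  I2: injects 0.0471 A into n5 (from n0)
  Y(R4) = 0.0004149+0.000j S between n0,n1
  I3: injects 0.0652 A into n3 (from n4)
  Y(R5) = 0.1645+0.000j S between n5,n6
  Y(R6) = 0.3984+0.000j S between n2,n1
  Y(C3) = 0.000+0.002018j S between n3,n2
  Y(R7) = 0.05556+0.000j S between n4,n1
  Y(R8) = 0.0001572+0.000j S between n3,n0
  Y(R9) = 0.002037+0.000j S between n3,n5
  I4: injects 0.986 A into n5 (from n1)
  V1: constraint V(n2)−V(n0) = 2.48
Assemble and solve the 7×7 MNA system:
  V(n1)=2.976+0.007333j  V(n2)=2.480+0.000j  V(n3)=4.695-12.69j  V(n4)=3.734-0.09258j  V(n5)=3.030-7.048j  V(n6)=3.245-6.994j
  i(V1)=0.04993+0.001993j

4.695-12.69j V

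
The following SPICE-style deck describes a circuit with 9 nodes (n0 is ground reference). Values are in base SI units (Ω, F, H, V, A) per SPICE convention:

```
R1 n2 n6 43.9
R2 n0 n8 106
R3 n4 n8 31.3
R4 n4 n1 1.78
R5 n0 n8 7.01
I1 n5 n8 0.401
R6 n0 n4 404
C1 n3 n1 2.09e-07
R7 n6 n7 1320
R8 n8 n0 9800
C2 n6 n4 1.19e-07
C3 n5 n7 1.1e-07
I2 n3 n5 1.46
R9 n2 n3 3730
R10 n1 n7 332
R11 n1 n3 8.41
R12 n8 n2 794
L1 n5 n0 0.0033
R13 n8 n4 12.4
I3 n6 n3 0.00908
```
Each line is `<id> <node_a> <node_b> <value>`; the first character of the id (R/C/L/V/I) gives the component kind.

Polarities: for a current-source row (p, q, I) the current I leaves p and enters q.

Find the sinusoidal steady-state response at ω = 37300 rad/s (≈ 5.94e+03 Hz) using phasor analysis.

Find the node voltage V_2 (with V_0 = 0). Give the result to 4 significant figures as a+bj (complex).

MNA unknowns: 8 node voltages V₁..V_8
R1: Y=0.02278+0.000j on G[2,6]
R2: Y=0.009434+0.000j on G[0,8]
R3: Y=0.03195+0.000j on G[4,8]
R4: Y=0.5618+0.000j on G[4,1]
R5: Y=0.1427+0.000j on G[0,8]
I1: z[5]−=0.401, z[8]+=0.401
R6: Y=0.002475+0.000j on G[0,4]
C1: Y=0.000+0.007796j on G[3,1]
R7: Y=0.0007576+0.000j on G[6,7]
R8: Y=0.0001020+0.000j on G[8,0]
C2: Y=0.000+0.004439j on G[6,4]
C3: Y=0.000+0.004103j on G[5,7]
I2: z[3]−=1.46, z[5]+=1.46
R9: Y=0.0002681+0.000j on G[2,3]
R10: Y=0.003012+0.000j on G[1,7]
R11: Y=0.1189+0.000j on G[1,3]
R12: Y=0.001259+0.000j on G[8,2]
L1: Y=0.000-0.008124j on G[5,0]
R13: Y=0.08065+0.000j on G[8,4]
I3: z[6]−=0.00908, z[3]+=0.00908
solve → V1=-23.52+6.549j, V2=-8.135+15.70j, V3=-35.61+7.360j, V4=-20.81+5.952j, V5=50.39+143.8j, V6=-7.856+16.52j, V7=-49.39+117.2j, V8=-7.339+2.593j

-8.135+15.70j V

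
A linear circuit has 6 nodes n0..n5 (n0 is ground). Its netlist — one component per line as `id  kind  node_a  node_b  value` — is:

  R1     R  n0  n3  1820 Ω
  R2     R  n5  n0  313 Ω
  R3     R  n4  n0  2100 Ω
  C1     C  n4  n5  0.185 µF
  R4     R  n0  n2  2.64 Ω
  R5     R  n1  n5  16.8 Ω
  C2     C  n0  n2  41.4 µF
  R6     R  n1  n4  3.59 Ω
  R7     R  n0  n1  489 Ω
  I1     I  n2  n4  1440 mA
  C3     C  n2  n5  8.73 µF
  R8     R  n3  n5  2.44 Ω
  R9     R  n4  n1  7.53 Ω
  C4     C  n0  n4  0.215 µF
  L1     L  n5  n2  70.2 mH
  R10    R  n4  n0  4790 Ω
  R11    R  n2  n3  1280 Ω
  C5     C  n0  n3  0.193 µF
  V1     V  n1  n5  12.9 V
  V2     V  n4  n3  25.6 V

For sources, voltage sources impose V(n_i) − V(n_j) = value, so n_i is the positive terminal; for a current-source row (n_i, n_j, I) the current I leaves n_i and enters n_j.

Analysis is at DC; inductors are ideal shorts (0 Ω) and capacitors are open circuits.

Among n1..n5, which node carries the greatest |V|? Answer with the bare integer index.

4

MNA unknowns: 5 node voltages V₁..V_5 plus 3 source currents (L1, V1, V2)
R1: Y=0.0005495 on G[0,3]
R2: Y=0.003195 on G[5,0]
R3: Y=0.0004762 on G[4,0]
C1: Y=0.000 on G[4,5]
R4: Y=0.3788 on G[0,2]
R5: Y=0.05952 on G[1,5]
C2: Y=0.000 on G[0,2]
R6: Y=0.2786 on G[1,4]
R7: Y=0.002045 on G[0,1]
I1: z[2]−=1.44, z[4]+=1.44
C3: Y=0.000 on G[2,5]
R8: Y=0.4098 on G[3,5]
R9: Y=0.1328 on G[4,1]
C4: Y=0.000 on G[0,4]
L1: row V5−V2=0, i_L1 at 5,2
R10: Y=0.0002088 on G[4,0]
R11: Y=0.0007813 on G[2,3]
C5: Y=0.000 on G[0,3]
V1: row V1−V5=12.9, i_V1 at 1,5
V2: row V4−V3=25.6, i_V2 at 4,3
solve → V1=12.80, V2=-0.09919, V3=-4.717, V4=20.88, V5=-0.09919
aux → i_L1=1.406, i_V1=2.531, i_V2=-1.899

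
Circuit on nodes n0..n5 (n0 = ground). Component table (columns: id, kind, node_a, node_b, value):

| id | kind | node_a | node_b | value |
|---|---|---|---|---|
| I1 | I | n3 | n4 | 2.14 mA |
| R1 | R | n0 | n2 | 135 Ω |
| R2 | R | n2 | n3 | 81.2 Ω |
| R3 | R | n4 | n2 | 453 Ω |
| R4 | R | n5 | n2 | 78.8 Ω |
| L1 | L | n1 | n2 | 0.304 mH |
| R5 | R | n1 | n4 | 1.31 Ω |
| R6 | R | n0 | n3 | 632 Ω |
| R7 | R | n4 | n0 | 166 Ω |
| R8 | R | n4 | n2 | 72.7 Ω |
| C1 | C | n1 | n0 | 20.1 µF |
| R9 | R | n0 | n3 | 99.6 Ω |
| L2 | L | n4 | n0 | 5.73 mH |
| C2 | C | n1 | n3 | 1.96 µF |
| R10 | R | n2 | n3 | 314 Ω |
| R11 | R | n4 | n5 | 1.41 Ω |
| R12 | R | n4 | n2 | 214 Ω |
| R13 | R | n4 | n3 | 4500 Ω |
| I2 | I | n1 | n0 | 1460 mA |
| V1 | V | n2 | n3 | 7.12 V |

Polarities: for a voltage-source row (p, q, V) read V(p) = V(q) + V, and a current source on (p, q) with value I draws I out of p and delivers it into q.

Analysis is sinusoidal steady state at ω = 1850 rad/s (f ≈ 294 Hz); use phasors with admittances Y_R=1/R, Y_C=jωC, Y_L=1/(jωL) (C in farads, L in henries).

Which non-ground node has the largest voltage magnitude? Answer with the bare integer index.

3

Apply KCL at each of the 5 non-ground nodes and solve the resulting linear system.
Node n1: branches {L1, R5, C1, C2, I2} → V_1 = -11.52-17.67j
Node n2: branches {R1, R2, R3, R4, L1, R8, R10, R12, V1} → V_2 = -11.70-17.45j
Node n3: branches {I1, R2, R6, R9, C2, R10, R13, V1} → V_3 = -18.82-17.45j
Node n4: branches {I1, R3, R5, R7, R8, L2, R11, R12, R13} → V_4 = -9.248-18.61j
Node n5: branches {R4, R11} → V_5 = -9.291-18.59j
Source currents: i(V1)=-0.3298-0.2290j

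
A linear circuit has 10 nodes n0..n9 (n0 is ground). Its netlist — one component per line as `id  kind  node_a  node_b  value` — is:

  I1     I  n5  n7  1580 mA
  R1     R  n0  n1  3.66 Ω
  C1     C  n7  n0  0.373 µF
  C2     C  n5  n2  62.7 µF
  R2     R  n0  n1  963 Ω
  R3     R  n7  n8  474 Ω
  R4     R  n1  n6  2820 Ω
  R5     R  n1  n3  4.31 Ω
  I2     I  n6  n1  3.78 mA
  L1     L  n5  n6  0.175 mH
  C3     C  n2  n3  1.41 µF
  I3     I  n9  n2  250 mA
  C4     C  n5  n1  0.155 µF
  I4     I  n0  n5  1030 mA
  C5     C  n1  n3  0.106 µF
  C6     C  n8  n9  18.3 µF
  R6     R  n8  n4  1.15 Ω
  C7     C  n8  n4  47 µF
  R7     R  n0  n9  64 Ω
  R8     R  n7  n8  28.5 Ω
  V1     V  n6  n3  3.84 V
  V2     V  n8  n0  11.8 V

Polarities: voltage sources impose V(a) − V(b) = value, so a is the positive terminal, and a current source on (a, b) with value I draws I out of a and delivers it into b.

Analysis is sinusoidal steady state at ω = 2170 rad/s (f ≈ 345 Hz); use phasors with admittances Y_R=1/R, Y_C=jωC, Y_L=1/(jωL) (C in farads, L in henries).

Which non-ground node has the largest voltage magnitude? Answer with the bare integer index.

Element admittances at ω=2170 rad/s:
  I1: injects 1.58 A into n7 (from n5)
  Y(R1) = 0.2732+0.000j S between n0,n1
  Y(C1) = 0.000+0.0008094j S between n7,n0
  Y(C2) = 0.000+0.1361j S between n5,n2
  Y(R2) = 0.001038+0.000j S between n0,n1
  Y(R3) = 0.002110+0.000j S between n7,n8
  Y(R4) = 0.0003546+0.000j S between n1,n6
  Y(R5) = 0.2320+0.000j S between n1,n3
  I2: injects 0.00378 A into n1 (from n6)
  Y(L1) = 0.000-2.633j S between n5,n6
  Y(C3) = 0.000+0.003060j S between n2,n3
  I3: injects 0.25 A into n2 (from n9)
  Y(C4) = 0.000+0.0003364j S between n5,n1
  I4: injects 1.03 A into n5 (from n0)
  Y(C5) = 0.000+0.0002300j S between n1,n3
  Y(C6) = 0.000+0.03971j S between n8,n9
  Y(R6) = 0.8696+0.000j S between n8,n4
  Y(C7) = 0.000+0.1020j S between n8,n4
  Y(R7) = 0.01562+0.000j S between n0,n9
  Y(R8) = 0.03509+0.000j S between n7,n8
  V1: constraint V(n6)−V(n3) = 3.84
  V2: constraint V(n8)−V(n0) = 11.8
Assemble and solve the 11×11 MNA system:
  V(n1)=-1.094+0.000j  V(n2)=1.353-1.913j  V(n3)=-2.407-0.002364j  V(n4)=11.80+0.000j  V(n5)=1.438-0.1185j  V(n6)=1.433-0.002364j  V(n7)=54.25-1.180j  V(n8)=11.80+0.000j  V(n9)=8.073+9.472j
  i(V1)=-0.3106-0.01236j  i(V2)=1.203-0.1919j

7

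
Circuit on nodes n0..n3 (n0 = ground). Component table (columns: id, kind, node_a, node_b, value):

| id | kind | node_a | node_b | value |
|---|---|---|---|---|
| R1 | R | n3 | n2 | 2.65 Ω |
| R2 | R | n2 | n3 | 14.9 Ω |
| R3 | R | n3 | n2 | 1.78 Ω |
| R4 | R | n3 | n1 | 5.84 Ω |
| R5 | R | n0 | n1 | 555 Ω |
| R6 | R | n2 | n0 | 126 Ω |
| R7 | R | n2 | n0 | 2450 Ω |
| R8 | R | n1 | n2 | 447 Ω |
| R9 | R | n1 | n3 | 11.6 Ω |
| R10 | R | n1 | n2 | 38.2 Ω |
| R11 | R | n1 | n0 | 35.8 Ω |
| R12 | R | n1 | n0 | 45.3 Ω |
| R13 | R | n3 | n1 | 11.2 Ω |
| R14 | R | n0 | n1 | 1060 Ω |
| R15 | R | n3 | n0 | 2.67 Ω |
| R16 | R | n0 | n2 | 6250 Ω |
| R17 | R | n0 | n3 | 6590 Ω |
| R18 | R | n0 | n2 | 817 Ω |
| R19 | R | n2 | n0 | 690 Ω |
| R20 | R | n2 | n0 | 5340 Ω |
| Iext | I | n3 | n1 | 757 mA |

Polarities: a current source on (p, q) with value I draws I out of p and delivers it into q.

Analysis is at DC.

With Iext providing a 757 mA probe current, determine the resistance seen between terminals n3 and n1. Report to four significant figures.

Apply KCL at each of the 3 non-ground nodes and solve the resulting linear system.
Node n1: branches {R4, R5, R8, R9, R10, R11, R12, R13, R14, Iext} → V_1 = 1.582
Node n2: branches {R1, R2, R3, R6, R7, R8, R10, R16, R18, R19, R20} → V_2 = -0.1664
Node n3: branches {R1, R2, R3, R4, R9, R13, R15, R17, Iext} → V_3 = -0.2176

R_eq = 2.377 Ω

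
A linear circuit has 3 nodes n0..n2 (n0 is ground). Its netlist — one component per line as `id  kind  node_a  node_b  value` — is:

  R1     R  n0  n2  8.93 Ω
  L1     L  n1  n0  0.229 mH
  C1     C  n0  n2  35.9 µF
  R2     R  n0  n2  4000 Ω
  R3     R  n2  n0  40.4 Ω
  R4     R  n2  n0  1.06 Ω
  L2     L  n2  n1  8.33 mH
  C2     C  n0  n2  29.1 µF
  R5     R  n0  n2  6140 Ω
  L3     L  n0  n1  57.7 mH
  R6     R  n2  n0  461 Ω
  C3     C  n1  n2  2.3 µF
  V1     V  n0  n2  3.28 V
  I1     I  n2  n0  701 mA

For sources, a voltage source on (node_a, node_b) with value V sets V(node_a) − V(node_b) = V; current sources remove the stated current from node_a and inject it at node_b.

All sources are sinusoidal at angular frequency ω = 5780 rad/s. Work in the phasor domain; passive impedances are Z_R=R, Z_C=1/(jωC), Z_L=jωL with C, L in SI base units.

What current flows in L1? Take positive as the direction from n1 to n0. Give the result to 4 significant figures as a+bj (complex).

MNA unknowns: 2 node voltages V₁..V_2 plus 1 source current (V1)
R1: Y=0.1120+0.000j on G[0,2]
L1: Y=0.000-0.7555j on G[1,0]
C1: Y=0.000+0.2075j on G[0,2]
R2: Y=0.0002500+0.000j on G[0,2]
R3: Y=0.02475+0.000j on G[2,0]
R4: Y=0.9434+0.000j on G[2,0]
L2: Y=0.000-0.02077j on G[2,1]
C2: Y=0.000+0.1682j on G[0,2]
R5: Y=0.0001629+0.000j on G[0,2]
L3: Y=0.000-0.002998j on G[0,1]
R6: Y=0.002169+0.000j on G[2,0]
C3: Y=0.000+0.01329j on G[1,2]
V1: row V0−V2=3.28, i_V1 at 0,2
I1: z[2]−=0.701, z[0]+=0.701
solve → V1=-0.03201+0.000j, V2=-3.280+0.000j
aux → i_V1=-2.850-1.208j

0.000+0.02418j A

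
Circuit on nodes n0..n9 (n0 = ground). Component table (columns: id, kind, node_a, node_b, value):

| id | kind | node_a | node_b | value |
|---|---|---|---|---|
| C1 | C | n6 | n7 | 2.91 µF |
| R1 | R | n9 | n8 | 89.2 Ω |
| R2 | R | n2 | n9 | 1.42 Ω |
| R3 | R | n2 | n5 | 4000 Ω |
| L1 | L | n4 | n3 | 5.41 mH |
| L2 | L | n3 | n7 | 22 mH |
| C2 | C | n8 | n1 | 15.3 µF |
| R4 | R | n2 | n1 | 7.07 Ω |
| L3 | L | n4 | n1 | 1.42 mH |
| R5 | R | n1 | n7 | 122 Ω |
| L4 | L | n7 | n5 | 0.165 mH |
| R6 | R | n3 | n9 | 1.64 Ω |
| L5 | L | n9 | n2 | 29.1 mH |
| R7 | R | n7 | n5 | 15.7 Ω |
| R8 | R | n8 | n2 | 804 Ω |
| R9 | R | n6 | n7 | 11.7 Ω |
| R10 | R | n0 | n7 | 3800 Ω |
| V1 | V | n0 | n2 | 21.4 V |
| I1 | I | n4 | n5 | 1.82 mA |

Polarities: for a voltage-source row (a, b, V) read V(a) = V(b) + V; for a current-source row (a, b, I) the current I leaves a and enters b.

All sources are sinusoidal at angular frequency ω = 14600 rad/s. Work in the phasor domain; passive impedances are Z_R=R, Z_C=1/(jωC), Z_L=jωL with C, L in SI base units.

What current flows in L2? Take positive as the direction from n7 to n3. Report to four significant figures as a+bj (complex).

0.0009312-0.002407j A

Element admittances at ω=14600 rad/s:
  Y(C1) = 0.000+0.04249j S between n6,n7
  Y(R1) = 0.01121+0.000j S between n9,n8
  Y(R2) = 0.7042+0.000j S between n2,n9
  Y(R3) = 0.0002500+0.000j S between n2,n5
  Y(L1) = 0.000-0.01266j S between n4,n3
  Y(L2) = 0.000-0.003113j S between n3,n7
  Y(C2) = 0.000+0.2234j S between n8,n1
  Y(R4) = 0.1414+0.000j S between n2,n1
  Y(L3) = 0.000-0.04823j S between n4,n1
  Y(R5) = 0.008197+0.000j S between n1,n7
  Y(L4) = 0.000-0.4151j S between n7,n5
  Y(R6) = 0.6098+0.000j S between n3,n9
  Y(L5) = 0.000-0.002354j S between n9,n2
  Y(R7) = 0.06369+0.000j S between n7,n5
  Y(R8) = 0.001244+0.000j S between n8,n2
  Y(R9) = 0.08547+0.000j S between n6,n7
  Y(R10) = 0.0002632+0.000j S between n0,n7
  V1: constraint V(n0)−V(n2) = 21.4
  I1: injects 0.00182 A into n5 (from n4)
Assemble and solve the 10×10 MNA system:
  V(n1)=-21.37+0.01600j  V(n2)=-21.40+0.000j  V(n3)=-21.40-0.007831j  V(n4)=-21.38-0.01884j  V(n5)=-20.62+0.2951j  V(n6)=-20.62+0.2913j  V(n7)=-20.62+0.2913j  V(n8)=-21.37+0.01748j  V(n9)=-21.40-0.003453j
  i(V1)=-0.005427+7.665e-05j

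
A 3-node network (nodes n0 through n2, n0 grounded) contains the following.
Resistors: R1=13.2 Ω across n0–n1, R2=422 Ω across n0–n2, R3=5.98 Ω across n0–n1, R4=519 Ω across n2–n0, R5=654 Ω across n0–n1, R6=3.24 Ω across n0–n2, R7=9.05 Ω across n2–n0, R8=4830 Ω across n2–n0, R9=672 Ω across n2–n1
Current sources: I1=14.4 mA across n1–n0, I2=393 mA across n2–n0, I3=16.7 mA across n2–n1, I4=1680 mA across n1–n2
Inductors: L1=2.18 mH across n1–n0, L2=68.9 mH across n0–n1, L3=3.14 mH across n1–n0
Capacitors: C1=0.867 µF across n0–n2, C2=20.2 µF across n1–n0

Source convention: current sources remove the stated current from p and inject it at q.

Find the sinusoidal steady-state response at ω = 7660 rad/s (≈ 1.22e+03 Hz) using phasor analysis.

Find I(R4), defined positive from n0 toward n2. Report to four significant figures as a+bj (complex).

Apply KCL at each of the 2 non-ground nodes and solve the resulting linear system.
Node n1: branches {R1, I1, R3, L1, L2, R5, I3, L3, C2, R9, I4} → V_1 = -6.518+1.361j
Node n2: branches {R2, C1, I2, R4, R6, I3, R7, R8, R9, I4} → V_2 = 2.965-0.04155j

-0.005712+8.005e-05j A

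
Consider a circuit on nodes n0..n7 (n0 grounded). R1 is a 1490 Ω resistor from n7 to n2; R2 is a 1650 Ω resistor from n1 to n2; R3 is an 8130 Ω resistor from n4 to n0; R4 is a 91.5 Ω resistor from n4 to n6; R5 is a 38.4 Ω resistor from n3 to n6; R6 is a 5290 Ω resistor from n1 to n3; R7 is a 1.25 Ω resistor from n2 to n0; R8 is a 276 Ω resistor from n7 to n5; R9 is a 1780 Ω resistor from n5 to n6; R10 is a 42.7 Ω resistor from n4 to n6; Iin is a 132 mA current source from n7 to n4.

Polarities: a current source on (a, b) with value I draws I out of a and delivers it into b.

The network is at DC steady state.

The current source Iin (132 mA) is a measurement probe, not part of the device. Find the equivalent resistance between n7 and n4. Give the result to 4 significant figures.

MNA unknowns: 7 node voltages V₁..V_7
R1: Y=0.0006711 on G[7,2]
R2: Y=0.0006061 on G[1,2]
R3: Y=0.0001230 on G[4,0]
R4: Y=0.01093 on G[4,6]
R5: Y=0.02604 on G[3,6]
R6: Y=0.0001890 on G[1,3]
R7: Y=0.8000 on G[2,0]
R8: Y=0.003623 on G[7,5]
R9: Y=0.0005618 on G[5,6]
R10: Y=0.02342 on G[4,6]
Iin: z[7]−=0.132, z[4]+=0.132
solve → V1=32.81, V2=-0.02186, V3=138.1, V4=142.2, V5=-29.60, V6=138.8, V7=-55.72

R_eq = 1499. Ω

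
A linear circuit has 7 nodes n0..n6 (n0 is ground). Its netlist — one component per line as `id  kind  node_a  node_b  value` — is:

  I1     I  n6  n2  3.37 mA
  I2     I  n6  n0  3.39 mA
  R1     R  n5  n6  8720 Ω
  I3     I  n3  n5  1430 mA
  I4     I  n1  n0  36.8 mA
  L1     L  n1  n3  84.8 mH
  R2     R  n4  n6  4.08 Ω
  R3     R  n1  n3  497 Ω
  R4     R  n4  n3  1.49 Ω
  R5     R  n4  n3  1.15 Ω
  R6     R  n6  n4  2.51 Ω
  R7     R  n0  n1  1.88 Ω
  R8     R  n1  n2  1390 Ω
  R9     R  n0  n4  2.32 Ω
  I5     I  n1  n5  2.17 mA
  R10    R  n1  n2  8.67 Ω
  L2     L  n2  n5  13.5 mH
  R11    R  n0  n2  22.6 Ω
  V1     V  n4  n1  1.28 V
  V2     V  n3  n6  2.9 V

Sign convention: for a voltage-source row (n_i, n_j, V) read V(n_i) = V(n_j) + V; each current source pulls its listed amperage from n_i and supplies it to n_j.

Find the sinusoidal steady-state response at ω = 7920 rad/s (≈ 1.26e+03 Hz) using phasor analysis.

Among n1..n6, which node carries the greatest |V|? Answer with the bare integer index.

Element admittances at ω=7920 rad/s:
  I1: injects 0.00337 A into n2 (from n6)
  I2: injects 0.00339 A into n0 (from n6)
  Y(R1) = 0.0001147+0.000j S between n5,n6
  I3: injects 1.43 A into n5 (from n3)
  I4: injects 0.0368 A into n0 (from n1)
  Y(L1) = 0.000-0.001489j S between n1,n3
  Y(R2) = 0.2451+0.000j S between n4,n6
  Y(R3) = 0.002012+0.000j S between n1,n3
  Y(R4) = 0.6711+0.000j S between n4,n3
  Y(R5) = 0.8696+0.000j S between n4,n3
  Y(R6) = 0.3984+0.000j S between n6,n4
  Y(R7) = 0.5319+0.000j S between n0,n1
  Y(R8) = 0.0007194+0.000j S between n1,n2
  Y(R9) = 0.4310+0.000j S between n0,n4
  I5: injects 0.00217 A into n5 (from n1)
  Y(R10) = 0.1153+0.000j S between n1,n2
  Y(L2) = 0.000-0.009353j S between n2,n5
  Y(R11) = 0.04425+0.000j S between n0,n2
  V1: constraint V(n4)−V(n1) = 1.28
  V2: constraint V(n3)−V(n6) = 2.9
Assemble and solve the 8×8 MNA system:
  V(n1)=-0.9927+0.004863j  V(n2)=8.227-0.1058j  V(n3)=0.4832+0.01389j  V(n4)=0.2873+0.004863j  V(n5)=10.10+152.9j  V(n6)=-2.417+0.01389j
  i(V1)=-1.562+0.01761j  i(V2)=-1.735-0.01172j

5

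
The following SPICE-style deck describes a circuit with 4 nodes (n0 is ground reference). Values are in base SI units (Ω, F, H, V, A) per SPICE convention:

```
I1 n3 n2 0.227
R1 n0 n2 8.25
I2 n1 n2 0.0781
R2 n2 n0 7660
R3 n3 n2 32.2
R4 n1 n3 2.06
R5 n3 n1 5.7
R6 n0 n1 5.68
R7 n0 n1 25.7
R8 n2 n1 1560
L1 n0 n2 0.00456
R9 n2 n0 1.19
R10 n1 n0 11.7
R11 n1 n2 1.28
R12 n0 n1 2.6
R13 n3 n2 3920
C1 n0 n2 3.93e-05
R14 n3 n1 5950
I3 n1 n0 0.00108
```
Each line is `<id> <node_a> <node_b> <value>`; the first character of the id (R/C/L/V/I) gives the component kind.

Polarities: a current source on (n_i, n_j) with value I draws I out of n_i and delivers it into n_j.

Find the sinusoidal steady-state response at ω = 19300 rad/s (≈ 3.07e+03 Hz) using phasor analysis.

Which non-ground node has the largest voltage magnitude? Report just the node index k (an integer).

Apply KCL at each of the 3 non-ground nodes and solve the resulting linear system.
Node n1: branches {I2, R4, R5, R6, R7, R8, R10, R11, R12, R14, I3} → V_1 = -0.1561-0.02331j
Node n2: branches {I1, R1, I2, R2, R3, R8, L1, R9, R11, R13, C1} → V_2 = 0.07669-0.04298j
Node n3: branches {I1, R3, R4, R5, R13, R14} → V_3 = -0.4734-0.02420j

3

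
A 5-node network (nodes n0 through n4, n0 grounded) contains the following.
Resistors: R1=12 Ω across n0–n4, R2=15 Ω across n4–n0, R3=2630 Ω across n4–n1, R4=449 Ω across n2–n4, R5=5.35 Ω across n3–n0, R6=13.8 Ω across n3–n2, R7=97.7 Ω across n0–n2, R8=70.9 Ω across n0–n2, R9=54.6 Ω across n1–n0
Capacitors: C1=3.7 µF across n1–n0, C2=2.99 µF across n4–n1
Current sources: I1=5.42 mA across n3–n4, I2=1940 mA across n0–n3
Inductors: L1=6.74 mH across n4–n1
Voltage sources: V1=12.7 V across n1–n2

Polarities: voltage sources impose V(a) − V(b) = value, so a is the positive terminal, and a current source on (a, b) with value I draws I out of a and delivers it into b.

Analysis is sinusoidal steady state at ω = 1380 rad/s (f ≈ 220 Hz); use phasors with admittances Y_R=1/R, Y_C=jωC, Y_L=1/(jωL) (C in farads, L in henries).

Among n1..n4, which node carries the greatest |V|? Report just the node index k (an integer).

1

Element admittances at ω=1380 rad/s:
  Y(R1) = 0.08333+0.000j S between n0,n4
  Y(C1) = 0.000+0.005106j S between n1,n0
  Y(R2) = 0.06667+0.000j S between n4,n0
  Y(C2) = 0.000+0.004126j S between n4,n1
  Y(R3) = 0.0003802+0.000j S between n4,n1
  Y(R4) = 0.002227+0.000j S between n2,n4
  Y(R5) = 0.1869+0.000j S between n3,n0
  Y(R6) = 0.07246+0.000j S between n3,n2
  I1: injects 0.00542 A into n4 (from n3)
  Y(R7) = 0.01024+0.000j S between n0,n2
  I2: injects 1.94 A into n3 (from n0)
  Y(R8) = 0.01410+0.000j S between n0,n2
  Y(R9) = 0.01832+0.000j S between n1,n0
  Y(L1) = 0.000-0.1075j S between n4,n1
  V1: constraint V(n1)−V(n2) = 12.7
Assemble and solve the 5×5 MNA system:
  V(n1)=8.904+3.995j  V(n2)=-3.796+3.995j  V(n3)=6.398+1.116j  V(n4)=4.626-2.830j
  i(V1)=-0.8499+0.3210j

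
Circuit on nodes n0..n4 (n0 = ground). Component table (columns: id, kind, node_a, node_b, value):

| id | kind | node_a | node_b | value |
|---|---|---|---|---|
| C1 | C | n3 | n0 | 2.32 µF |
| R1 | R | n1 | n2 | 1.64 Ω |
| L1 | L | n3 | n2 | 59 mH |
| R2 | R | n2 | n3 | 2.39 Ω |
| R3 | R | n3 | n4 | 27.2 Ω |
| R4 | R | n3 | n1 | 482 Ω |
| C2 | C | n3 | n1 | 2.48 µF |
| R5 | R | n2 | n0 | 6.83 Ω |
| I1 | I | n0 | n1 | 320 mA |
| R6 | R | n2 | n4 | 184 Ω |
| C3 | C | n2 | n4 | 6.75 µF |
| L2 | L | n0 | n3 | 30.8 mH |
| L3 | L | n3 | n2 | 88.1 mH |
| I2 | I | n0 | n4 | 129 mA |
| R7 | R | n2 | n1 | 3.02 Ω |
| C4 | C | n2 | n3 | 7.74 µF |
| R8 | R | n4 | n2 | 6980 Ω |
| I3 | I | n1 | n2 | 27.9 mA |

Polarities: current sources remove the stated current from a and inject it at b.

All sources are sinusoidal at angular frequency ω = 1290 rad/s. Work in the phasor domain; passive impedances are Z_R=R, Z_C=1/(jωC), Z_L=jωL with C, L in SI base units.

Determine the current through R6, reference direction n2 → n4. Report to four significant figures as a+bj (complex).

-0.01700+0.002939j A

MNA unknowns: 4 node voltages V₁..V_4
C1: Y=0.000+0.002993j on G[3,0]
R1: Y=0.6098+0.000j on G[1,2]
L1: Y=0.000-0.01314j on G[3,2]
R2: Y=0.4184+0.000j on G[2,3]
R3: Y=0.03676+0.000j on G[3,4]
R4: Y=0.002075+0.000j on G[3,1]
C2: Y=0.000+0.003199j on G[3,1]
R5: Y=0.1464+0.000j on G[2,0]
I1: z[0]−=0.32, z[1]+=0.32
R6: Y=0.005435+0.000j on G[2,4]
C3: Y=0.000+0.008707j on G[2,4]
L2: Y=0.000-0.02517j on G[0,3]
L3: Y=0.000-0.008799j on G[3,2]
I2: z[0]−=0.129, z[4]+=0.129
R7: Y=0.3311+0.000j on G[2,1]
C4: Y=0.000+0.009985j on G[2,3]
R8: Y=0.0001433+0.000j on G[4,2]
I3: z[1]−=0.0279, z[2]+=0.0279
solve → V1=3.285+0.4842j, V2=2.975+0.4842j, V3=3.197+0.6022j, V4=6.103-0.05654j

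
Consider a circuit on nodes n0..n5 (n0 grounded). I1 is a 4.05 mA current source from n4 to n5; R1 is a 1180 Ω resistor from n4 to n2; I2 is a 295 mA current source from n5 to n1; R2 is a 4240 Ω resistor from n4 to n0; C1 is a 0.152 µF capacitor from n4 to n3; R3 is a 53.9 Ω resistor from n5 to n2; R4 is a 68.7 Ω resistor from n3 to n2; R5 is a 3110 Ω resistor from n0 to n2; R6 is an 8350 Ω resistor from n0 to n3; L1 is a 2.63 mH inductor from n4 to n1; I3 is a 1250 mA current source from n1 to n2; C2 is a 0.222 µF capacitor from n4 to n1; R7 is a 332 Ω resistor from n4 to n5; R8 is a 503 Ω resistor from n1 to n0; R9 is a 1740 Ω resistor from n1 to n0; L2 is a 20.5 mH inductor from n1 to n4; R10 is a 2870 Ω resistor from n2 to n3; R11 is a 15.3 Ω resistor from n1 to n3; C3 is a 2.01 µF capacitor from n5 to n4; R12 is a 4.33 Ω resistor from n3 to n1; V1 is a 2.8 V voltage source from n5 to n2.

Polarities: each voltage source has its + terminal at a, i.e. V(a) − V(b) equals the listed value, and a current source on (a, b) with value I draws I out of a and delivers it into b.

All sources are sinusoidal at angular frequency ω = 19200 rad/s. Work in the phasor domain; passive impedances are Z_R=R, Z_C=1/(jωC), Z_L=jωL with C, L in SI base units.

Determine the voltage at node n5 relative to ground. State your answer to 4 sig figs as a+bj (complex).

MNA unknowns: 5 node voltages V₁..V_5 plus 1 source current (V1)
I1: z[4]−=0.00405, z[5]+=0.00405
R1: Y=0.0008475+0.000j on G[4,2]
I2: z[5]−=0.295, z[1]+=0.295
R2: Y=0.0002358+0.000j on G[4,0]
C1: Y=0.000+0.002918j on G[4,3]
R3: Y=0.01855+0.000j on G[5,2]
R4: Y=0.01456+0.000j on G[3,2]
R5: Y=0.0003215+0.000j on G[0,2]
R6: Y=0.0001198+0.000j on G[0,3]
L1: Y=0.000-0.01980j on G[4,1]
I3: z[1]−=1.25, z[2]+=1.25
C2: Y=0.000+0.004262j on G[4,1]
R7: Y=0.003012+0.000j on G[4,5]
R8: Y=0.001988+0.000j on G[1,0]
R9: Y=0.0005747+0.000j on G[1,0]
L2: Y=0.000-0.002541j on G[1,4]
R10: Y=0.0003484+0.000j on G[2,3]
R11: Y=0.06536+0.000j on G[1,3]
C3: Y=0.000+0.03859j on G[5,4]
R12: Y=0.2309+0.000j on G[3,1]
V1: row V5−V2=2.8, i_V1 at 5,2
solve → V1=-3.469-6.213j, V2=11.98+21.19j, V3=-3.156-4.653j, V4=22.96+40.98j, V5=14.78+21.19j
aux → i_V1=-1.082+0.3753j

14.78+21.19j V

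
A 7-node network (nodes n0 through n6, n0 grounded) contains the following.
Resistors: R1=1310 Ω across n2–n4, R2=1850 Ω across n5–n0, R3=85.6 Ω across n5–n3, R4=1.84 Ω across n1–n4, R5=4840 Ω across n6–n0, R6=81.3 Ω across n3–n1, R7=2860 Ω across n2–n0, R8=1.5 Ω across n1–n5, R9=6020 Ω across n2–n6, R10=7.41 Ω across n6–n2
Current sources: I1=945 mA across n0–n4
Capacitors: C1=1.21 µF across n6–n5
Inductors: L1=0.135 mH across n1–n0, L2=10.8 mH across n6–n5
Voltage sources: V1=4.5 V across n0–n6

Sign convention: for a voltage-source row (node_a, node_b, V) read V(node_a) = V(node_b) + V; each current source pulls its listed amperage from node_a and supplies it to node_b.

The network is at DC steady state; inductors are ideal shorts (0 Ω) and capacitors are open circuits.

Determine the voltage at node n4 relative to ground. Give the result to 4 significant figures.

MNA unknowns: 6 node voltages V₁..V_6 plus 3 source currents (L1, L2, V1)
R1: Y=0.0007634 on G[2,4]
R2: Y=0.0005405 on G[5,0]
R3: Y=0.01168 on G[5,3]
R4: Y=0.5435 on G[1,4]
R5: Y=0.0002066 on G[6,0]
R6: Y=0.01230 on G[3,1]
R7: Y=0.0003497 on G[2,0]
R8: Y=0.6667 on G[1,5]
R9: Y=0.0001661 on G[2,6]
R10: Y=0.1350 on G[6,2]
I1: z[0]−=0.945, z[4]+=0.945
C1: Y=0.000 on G[6,5]
L1: row V1−V0=0, i_L1 at 1,0
L2: row V6−V5=0, i_L2 at 6,5
V1: row V0−V6=4.5, i_V1 at 0,6
solve → V1=0.000, V2=-4.454, V3=-2.192, V4=1.730, V5=-4.500, V6=-4.500
aux → i_L1=-2.087, i_L2=-3.029, i_V1=-3.037

1.730 V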